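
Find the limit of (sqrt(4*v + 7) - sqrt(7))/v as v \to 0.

Substitution gives 0/0. Multiply numerator and denominator by the conjugate √(7 + 4v) + √7.
The numerator becomes (7 + 4v) − 7 = 4v, so the expression simplifies to 4/(√(7 + 4v) + √7).
Letting v → 0 gives 4/(2√7) = 2*√(7)/7.

2*√(7)/7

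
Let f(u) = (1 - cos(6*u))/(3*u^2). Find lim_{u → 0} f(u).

Substitution gives 0/0.
Use (1 − cos θ)/θ² → 1/2 with θ = 6u: the limit is 6²/(2·3) = 6.

6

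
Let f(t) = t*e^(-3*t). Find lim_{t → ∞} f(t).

0

Write as t^1/e^{3t}, an ∞/∞ form.
Exponential growth dominates any polynomial, so repeated L'Hôpital (or the standard result) gives 0.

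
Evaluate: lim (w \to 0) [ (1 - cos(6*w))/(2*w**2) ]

Substitution gives 0/0.
Use (1 − cos u)/u² → 1/2 with u = 6w: the limit is 6²/(2·2) = 9.

9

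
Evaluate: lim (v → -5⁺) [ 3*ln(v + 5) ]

-∞

As v → -5⁺, v + 5 → 0⁺ and ln(v + 5) → −∞.
Multiplying by 3 gives -∞.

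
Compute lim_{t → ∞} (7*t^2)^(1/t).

Base → ∞ and exponent → 0: an ∞^0 form.
Take logs: (1/t)·ln(7·t^2) = (ln 7 + 2·ln t)/t → 0.
So the limit is e^0 = 1.

1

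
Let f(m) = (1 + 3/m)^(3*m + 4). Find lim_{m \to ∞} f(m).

Write it as [(1 + 3/m)^m]^(3) · (1 + 3/m)^(4). The bracketed term tends to e^(3) and the second factor to 1, so the limit is e^(9).

e^(9)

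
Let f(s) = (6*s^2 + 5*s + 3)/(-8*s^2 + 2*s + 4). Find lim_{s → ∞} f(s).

Numerator and denominator both have degree 2.
Dividing every term by s^2, all lower-order terms vanish and the limit is the ratio of leading coefficients, 6/(-8) = -3/4.

-3/4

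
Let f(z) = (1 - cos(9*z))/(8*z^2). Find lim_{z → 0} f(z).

81/16

Substitution gives 0/0.
Use (1 − cos u)/u² → 1/2 with u = 9z: the limit is 9²/(2·8) = 81/16.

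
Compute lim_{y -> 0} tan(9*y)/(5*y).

Substitution gives 0/0.
Since tan(u)/u → 1 as u → 0, tan(9y)/(9y) → 1 and the limit is 9/5.

9/5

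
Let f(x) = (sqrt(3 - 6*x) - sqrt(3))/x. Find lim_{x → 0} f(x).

-√(3)

Substitution gives 0/0. Multiply numerator and denominator by the conjugate √(3 - 6x) + √3.
The numerator becomes (3 - 6x) − 3 = -6x, so the expression simplifies to -6/(√(3 - 6x) + √3).
Letting x → 0 gives -6/(2√3) = -√(3).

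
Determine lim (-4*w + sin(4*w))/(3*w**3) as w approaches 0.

Direct substitution gives 0/0.
Apply L'Hôpital: lim (4*cos(4*w) - 4)/(9*w^2), still 0/0.
Apply L'Hôpital: lim (-16*sin(4*w))/(18*w), still 0/0.
After 3 applications of L'Hôpital's rule the quotient is (-64*cos(4*w))/(18); substituting w = 0 gives -32/9.

-32/9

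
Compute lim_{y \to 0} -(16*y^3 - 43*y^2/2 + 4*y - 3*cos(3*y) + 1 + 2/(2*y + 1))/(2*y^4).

-175/16

Substitution gives 0/0 (the numerator vanishes to order 4).
Expand each term to order y^4: the coefficient of y^4 in 2·1/(1 + 2y) is 32 and in -3·cos(3y) is -81/8.
Lower-order terms cancel with the polynomial part, so the numerator is (175/8)·y^4 + o(y^4), and the limit is (175/8)/(-2) = -175/16.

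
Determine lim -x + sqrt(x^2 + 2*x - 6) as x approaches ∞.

This has the form ∞ − ∞. Multiply and divide by the conjugate √(x^2 + 2*x - 6) + x.
That gives (2x - 6) / (√(x^2 + 2*x - 6) + x).
Divide numerator and denominator by x: the limit is 2/(2·1) = 1.

1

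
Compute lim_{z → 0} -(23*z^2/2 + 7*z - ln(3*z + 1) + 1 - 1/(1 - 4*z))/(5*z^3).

Substitution gives 0/0; apply L'Hôpital's rule 3 times.
After differentiating numerator and denominator 3 times the quotient is (-384/(4*z - 1)^4 - 54/(3*z + 1)^3)/(-30); at z = 0 this is 73/5.

73/5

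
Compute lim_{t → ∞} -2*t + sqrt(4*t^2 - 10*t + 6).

An ∞ − ∞ form. Rationalising with the conjugate, the difference becomes (-10t + 6) / (√(4*t^2 - 10*t + 6) + 2t).
For large t the denominator behaves like 2·2t, so the quotient tends to -10/4 = -5/2.

-5/2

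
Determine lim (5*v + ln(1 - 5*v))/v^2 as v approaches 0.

-25/2

Direct substitution gives 0/0.
Apply L'Hôpital: lim (5 - 5/(1 - 5*v))/(2*v), still 0/0.
After 2 applications of L'Hôpital's rule the quotient is (-25/(1 - 5*v)^2)/(2); substituting v = 0 gives -25/2.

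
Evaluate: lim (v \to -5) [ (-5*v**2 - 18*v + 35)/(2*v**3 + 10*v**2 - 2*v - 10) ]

Since v = -5 makes numerator and denominator zero, (v + 5) divides both.
Cancelling it gives (7 - 5*v)/(2*v^2 - 2); now plug in v = -5 to get 2/3.

2/3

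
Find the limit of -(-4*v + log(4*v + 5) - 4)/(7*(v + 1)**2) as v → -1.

Direct substitution gives 0/0.
Apply L'Hôpital: lim (-4 + 4/(4*v + 5))/(-14*v - 14), still 0/0.
After 2 applications of L'Hôpital's rule the quotient is (-16/(4*v + 5)^2)/(-14); substituting v = -1 gives 8/7.

8/7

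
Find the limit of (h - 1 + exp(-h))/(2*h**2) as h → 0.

1/4

Direct substitution gives 0/0.
Apply L'Hôpital: lim (1 - e^(-h))/(4*h), still 0/0.
After 2 applications of L'Hôpital's rule the quotient is (e^(-h))/(4); substituting h = 0 gives 1/4.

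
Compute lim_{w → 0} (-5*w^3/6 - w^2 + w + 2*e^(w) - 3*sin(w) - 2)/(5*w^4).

1/60

Substitution gives 0/0 (the numerator vanishes to order 4).
Expand each term to order w^4: the coefficient of w^4 in 2·e^(w) is 1/12 and in -3·sin(w) is 0.
Lower-order terms cancel with the polynomial part, so the numerator is (1/12)·w^4 + o(w^4), and the limit is (1/12)/(5) = 1/60.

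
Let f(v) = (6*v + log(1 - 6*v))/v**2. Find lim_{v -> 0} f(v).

-18

Direct substitution gives 0/0.
Apply L'Hôpital: lim (6 - 6/(1 - 6*v))/(2*v), still 0/0.
After 2 applications of L'Hôpital's rule the quotient is (-36/(1 - 6*v)^2)/(2); substituting v = 0 gives -18.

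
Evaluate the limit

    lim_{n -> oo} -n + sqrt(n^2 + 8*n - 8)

4

An ∞ − ∞ form. Rationalising with the conjugate, the difference becomes (8n - 8) / (√(n^2 + 8*n - 8) + n).
For large n the denominator behaves like 2·n, so the quotient tends to 8/2 = 4.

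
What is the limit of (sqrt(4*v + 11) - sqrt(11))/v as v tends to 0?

A 0/0 form; rationalise with √(11 + 4v) + √11. This collapses the numerator to 4v, leaving 4/(√(11 + 4v) + √11) → 4/(2√11) = 2*√(11)/11.

2*√(11)/11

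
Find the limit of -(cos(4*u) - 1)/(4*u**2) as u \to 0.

2

Direct substitution gives 0/0.
Apply L'Hôpital: lim (-4*sin(4*u))/(-8*u), still 0/0.
After 2 applications of L'Hôpital's rule the quotient is (-16*cos(4*u))/(-8); substituting u = 0 gives 2.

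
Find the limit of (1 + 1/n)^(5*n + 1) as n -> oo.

e^(5)

Let L be the limit and take ln: ln L = lim (5n + 1)·ln(1 + 1/n) = lim (5n + 1)·(1/n + O(1/n²)) = 5.
Hence L = e^(5).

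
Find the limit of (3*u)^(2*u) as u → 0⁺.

1

Base → 0⁺ and exponent → 0⁺: a 0^0 form.
Take logs: 2u·ln(3u). This is 0·(−∞); rewriting as ln(3u)/(1/(2u)) and applying L'Hôpital gives 0.
Hence the limit is e^0 = 1.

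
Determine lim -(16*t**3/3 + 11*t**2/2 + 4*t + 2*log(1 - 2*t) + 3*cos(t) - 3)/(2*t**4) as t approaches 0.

Substitution gives 0/0; apply L'Hôpital's rule 4 times.
After differentiating numerator and denominator 4 times the quotient is (3*cos(t) - 192/(2*t - 1)^4)/(-48); at t = 0 this is 63/16.

63/16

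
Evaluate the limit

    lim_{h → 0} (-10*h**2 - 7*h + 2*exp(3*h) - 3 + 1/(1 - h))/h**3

10

Substitution gives 0/0; apply L'Hôpital's rule 3 times.
After differentiating numerator and denominator 3 times the quotient is (54*e^(3*h) + 6/(h - 1)^4)/(6); at h = 0 this is 10.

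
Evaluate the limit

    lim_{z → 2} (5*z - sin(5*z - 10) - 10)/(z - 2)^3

125/6

Direct substitution gives 0/0.
Apply L'Hôpital: lim (5 - 5*cos(5*z - 10))/(3*(z - 2)^2), still 0/0.
Apply L'Hôpital: lim (25*sin(5*z - 10))/(6*z - 12), still 0/0.
After 3 applications of L'Hôpital's rule the quotient is (125*cos(5*z - 10))/(6); substituting z = 2 gives 125/6.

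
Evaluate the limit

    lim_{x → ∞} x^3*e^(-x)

0

Write as x^3/e^{1x}, an ∞/∞ form.
Exponential growth dominates any polynomial, so repeated L'Hôpital (or the standard result) gives 0.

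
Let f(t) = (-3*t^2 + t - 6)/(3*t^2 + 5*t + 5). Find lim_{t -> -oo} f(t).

Numerator and denominator both have degree 2.
Dividing every term by t^2, all lower-order terms vanish and the limit is the ratio of leading coefficients, -3/(3) = -1.

-1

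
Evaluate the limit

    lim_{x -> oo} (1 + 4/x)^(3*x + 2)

e^(12)

Write it as [(1 + 4/x)^x]^(3) · (1 + 4/x)^(2). The bracketed term tends to e^(4) and the second factor to 1, so the limit is e^(12).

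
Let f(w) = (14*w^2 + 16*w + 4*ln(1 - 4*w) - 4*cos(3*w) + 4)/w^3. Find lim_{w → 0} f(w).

Substitution gives 0/0; apply L'Hôpital's rule 3 times.
After differentiating numerator and denominator 3 times the quotient is (-108*sin(3*w) + 512/(4*w - 1)^3)/(6); at w = 0 this is -256/3.

-256/3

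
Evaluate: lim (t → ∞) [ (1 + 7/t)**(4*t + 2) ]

e^(28)

Let L be the limit and take ln: ln L = lim (4t + 2)·ln(1 + 7/t) = lim (4t + 2)·(7/t + O(1/t²)) = 28.
Hence L = e^(28).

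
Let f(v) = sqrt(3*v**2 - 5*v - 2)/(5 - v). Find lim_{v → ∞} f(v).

For large |v|, √(3*v^2 - 5*v - 2) ≈ √3·|v| and the denominator ≈ -v.
Since v → +∞, |v| = v, giving √3/(-1) = -√(3).

-√(3)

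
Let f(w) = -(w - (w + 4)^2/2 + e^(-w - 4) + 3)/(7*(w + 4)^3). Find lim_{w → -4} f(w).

Direct substitution gives 0/0.
Apply L'Hôpital: lim (-w - e^(-w - 4) - 3)/(-21*(w + 4)^2), still 0/0.
Apply L'Hôpital: lim (e^(-w - 4) - 1)/(-42*w - 168), still 0/0.
After 3 applications of L'Hôpital's rule the quotient is (-e^(-w - 4))/(-42); substituting w = -4 gives 1/42.

1/42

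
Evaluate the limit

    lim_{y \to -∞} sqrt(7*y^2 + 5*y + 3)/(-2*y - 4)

√(7)/2

For large |y|, √(7*y^2 + 5*y + 3) ≈ √7·|y| and the denominator ≈ -2y.
Since y → −∞, |y| = −y, giving −√7/(-2) = √(7)/2.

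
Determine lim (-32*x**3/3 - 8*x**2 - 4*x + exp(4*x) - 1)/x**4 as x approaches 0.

32/3

Direct substitution gives 0/0.
Apply L'Hôpital: lim (-32*x^2 - 16*x + 4*e^(4*x) - 4)/(4*x^3), still 0/0.
Apply L'Hôpital: lim (-64*x + 16*e^(4*x) - 16)/(12*x^2), still 0/0.
Apply L'Hôpital: lim (64*e^(4*x) - 64)/(24*x), still 0/0.
After 4 applications of L'Hôpital's rule the quotient is (256*e^(4*x))/(24); substituting x = 0 gives 32/3.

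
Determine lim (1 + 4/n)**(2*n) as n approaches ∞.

Let L be the limit and take ln: ln L = lim (2n)·ln(1 + 4/n) = lim (2n)·(4/n + O(1/n²)) = 8.
Hence L = e^(8).

e^(8)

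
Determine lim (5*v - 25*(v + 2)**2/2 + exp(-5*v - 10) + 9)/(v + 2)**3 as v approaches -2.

-125/6

Direct substitution gives 0/0.
Apply L'Hôpital: lim (-25*v - 5*e^(-5*v - 10) - 45)/(3*(v + 2)^2), still 0/0.
Apply L'Hôpital: lim (25*e^(-5*v - 10) - 25)/(6*v + 12), still 0/0.
After 3 applications of L'Hôpital's rule the quotient is (-125*e^(-5*v - 10))/(6); substituting v = -2 gives -125/6.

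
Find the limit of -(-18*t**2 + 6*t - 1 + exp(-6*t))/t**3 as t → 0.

36

Direct substitution gives 0/0.
Apply L'Hôpital: lim (-36*t + 6 - 6*e^(-6*t))/(-3*t^2), still 0/0.
Apply L'Hôpital: lim (-36 + 36*e^(-6*t))/(-6*t), still 0/0.
After 3 applications of L'Hôpital's rule the quotient is (-216*e^(-6*t))/(-6); substituting t = 0 gives 36.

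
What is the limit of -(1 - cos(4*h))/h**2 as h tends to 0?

Substitution gives 0/0.
Use (1 − cos u)/u² → 1/2 with u = 4h: the limit is 4²/(2·(-1)) = -8.

-8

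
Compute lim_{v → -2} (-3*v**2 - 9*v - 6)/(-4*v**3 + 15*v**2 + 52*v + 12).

-3/56

Since v = -2 makes numerator and denominator zero, (v + 2) divides both.
Cancelling it gives (-3*v - 3)/(-4*v^2 + 23*v + 6); now plug in v = -2 to get -3/56.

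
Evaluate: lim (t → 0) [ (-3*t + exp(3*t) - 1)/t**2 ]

9/2

Direct substitution gives 0/0.
Apply L'Hôpital: lim (3*e^(3*t) - 3)/(2*t), still 0/0.
After 2 applications of L'Hôpital's rule the quotient is (9*e^(3*t))/(2); substituting t = 0 gives 9/2.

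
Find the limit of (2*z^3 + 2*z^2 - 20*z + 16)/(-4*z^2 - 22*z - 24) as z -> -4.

6

Since z = -4 makes numerator and denominator zero, (z + 4) divides both.
Cancelling it gives (2*z^2 - 6*z + 4)/(-4*z - 6); now plug in z = -4 to get 6.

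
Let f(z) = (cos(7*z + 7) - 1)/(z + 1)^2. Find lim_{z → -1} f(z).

Direct substitution gives 0/0.
Apply L'Hôpital: lim (-7*sin(7*z + 7))/(2*z + 2), still 0/0.
After 2 applications of L'Hôpital's rule the quotient is (-49*cos(7*z + 7))/(2); substituting z = -1 gives -49/2.

-49/2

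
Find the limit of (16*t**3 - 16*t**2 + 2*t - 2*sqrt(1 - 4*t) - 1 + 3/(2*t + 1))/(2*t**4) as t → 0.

34

Substitution gives 0/0; apply L'Hôpital's rule 4 times.
After differentiating numerator and denominator 4 times the quotient is (1152/(2*t + 1)^5 + 480/(1 - 4*t)^(7/2))/(48); at t = 0 this is 34.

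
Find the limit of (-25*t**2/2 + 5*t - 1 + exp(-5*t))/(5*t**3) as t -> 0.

Direct substitution gives 0/0.
Apply L'Hôpital: lim (-25*t + 5 - 5*e^(-5*t))/(15*t^2), still 0/0.
Apply L'Hôpital: lim (-25 + 25*e^(-5*t))/(30*t), still 0/0.
After 3 applications of L'Hôpital's rule the quotient is (-125*e^(-5*t))/(30); substituting t = 0 gives -25/6.

-25/6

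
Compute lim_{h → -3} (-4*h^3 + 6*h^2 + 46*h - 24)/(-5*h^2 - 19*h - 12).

-98/11

Since h = -3 makes numerator and denominator zero, (h + 3) divides both.
Cancelling it gives (-4*h^2 + 18*h - 8)/(-5*h - 4); now plug in h = -3 to get -98/11.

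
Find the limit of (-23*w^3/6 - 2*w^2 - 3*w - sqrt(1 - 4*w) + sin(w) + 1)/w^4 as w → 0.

10

Substitution gives 0/0 (the numerator vanishes to order 4).
Expand each term to order w^4: the coefficient of w^4 in −√(1 - 4w) is 10 and in sin(w) is 0.
Lower-order terms cancel with the polynomial part, so the numerator is (10)·w^4 + o(w^4), and the limit is (10)/(1) = 10.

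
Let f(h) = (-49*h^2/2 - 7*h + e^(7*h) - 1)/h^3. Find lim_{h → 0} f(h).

Direct substitution gives 0/0.
Apply L'Hôpital: lim (-49*h + 7*e^(7*h) - 7)/(3*h^2), still 0/0.
Apply L'Hôpital: lim (49*e^(7*h) - 49)/(6*h), still 0/0.
After 3 applications of L'Hôpital's rule the quotient is (343*e^(7*h))/(6); substituting h = 0 gives 343/6.

343/6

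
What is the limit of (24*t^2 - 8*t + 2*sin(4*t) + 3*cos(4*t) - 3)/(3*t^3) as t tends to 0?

Substitution gives 0/0; apply L'Hôpital's rule 3 times.
After differentiating numerator and denominator 3 times the quotient is (192*sin(4*t) - 128*cos(4*t))/(18); at t = 0 this is -64/9.

-64/9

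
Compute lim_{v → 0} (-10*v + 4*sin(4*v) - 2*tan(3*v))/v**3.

Substitution gives 0/0 (the numerator vanishes to order 3).
Expand each term to order v^3: the coefficient of v^3 in -2·tan(3v) is -18 and in 4·sin(4v) is -128/3.
Lower-order terms cancel with the polynomial part, so the numerator is (-182/3)·v^3 + o(v^3), and the limit is (-182/3)/(1) = -182/3.

-182/3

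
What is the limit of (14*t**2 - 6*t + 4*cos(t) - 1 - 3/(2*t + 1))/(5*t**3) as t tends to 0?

Substitution gives 0/0 (the numerator vanishes to order 3).
Expand each term to order t^3: the coefficient of t^3 in 4·cos(t) is 0 and in -3·1/(1 + 2t) is 24.
Lower-order terms cancel with the polynomial part, so the numerator is (24)·t^3 + o(t^3), and the limit is (24)/(5) = 24/5.

24/5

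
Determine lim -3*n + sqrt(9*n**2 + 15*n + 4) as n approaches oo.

5/2

This has the form ∞ − ∞. Multiply and divide by the conjugate √(9*n^2 + 15*n + 4) + 3n.
That gives (15n + 4) / (√(9*n^2 + 15*n + 4) + 3n).
Divide numerator and denominator by n: the limit is 15/(2·3) = 5/2.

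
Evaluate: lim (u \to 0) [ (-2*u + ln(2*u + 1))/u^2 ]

Direct substitution gives 0/0.
Apply L'Hôpital: lim (-2 + 2/(2*u + 1))/(2*u), still 0/0.
After 2 applications of L'Hôpital's rule the quotient is (-4/(2*u + 1)^2)/(2); substituting u = 0 gives -2.

-2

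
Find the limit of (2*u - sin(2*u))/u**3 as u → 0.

Direct substitution gives 0/0.
Apply L'Hôpital: lim (2 - 2*cos(2*u))/(3*u^2), still 0/0.
Apply L'Hôpital: lim (4*sin(2*u))/(6*u), still 0/0.
After 3 applications of L'Hôpital's rule the quotient is (8*cos(2*u))/(6); substituting u = 0 gives 4/3.

4/3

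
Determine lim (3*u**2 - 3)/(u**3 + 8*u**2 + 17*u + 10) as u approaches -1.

-3/2

At u = -1 both the top and bottom vanish — a removable singularity. Factoring out (u + 1) from each leaves (3*u - 3)/(u^2 + 7*u + 10), which at u = -1 equals -3/2.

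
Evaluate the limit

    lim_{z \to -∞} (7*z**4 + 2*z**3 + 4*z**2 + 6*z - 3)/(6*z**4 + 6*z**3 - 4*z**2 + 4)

7/6

Numerator and denominator both have degree 4.
Dividing every term by z^4, all lower-order terms vanish and the limit is the ratio of leading coefficients, 7/(6) = 7/6.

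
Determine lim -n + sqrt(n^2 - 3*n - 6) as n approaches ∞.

An ∞ − ∞ form. Rationalising with the conjugate, the difference becomes (-3n - 6) / (√(n^2 - 3*n - 6) + n).
For large n the denominator behaves like 2·n, so the quotient tends to -3/2 = -3/2.

-3/2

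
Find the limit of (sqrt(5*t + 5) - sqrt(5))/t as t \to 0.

√(5)/2

A 0/0 form; rationalise with √(5 + 5t) + √5. This collapses the numerator to 5t, leaving 5/(√(5 + 5t) + √5) → 5/(2√5) = √(5)/2.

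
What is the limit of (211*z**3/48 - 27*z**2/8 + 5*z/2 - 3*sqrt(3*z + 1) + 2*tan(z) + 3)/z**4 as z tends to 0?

Substitution gives 0/0; apply L'Hôpital's rule 4 times.
After differentiating numerator and denominator 4 times the quotient is (48*tan(z)^3/cos(z)^2 + 32*tan(z)/cos(z)^2 + 3645/(16*(3*z + 1)^(7/2)))/(24); at z = 0 this is 1215/128.

1215/128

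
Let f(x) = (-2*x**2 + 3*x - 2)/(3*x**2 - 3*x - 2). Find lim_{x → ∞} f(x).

Numerator and denominator both have degree 2.
Dividing every term by x^2, all lower-order terms vanish and the limit is the ratio of leading coefficients, -2/(3) = -2/3.

-2/3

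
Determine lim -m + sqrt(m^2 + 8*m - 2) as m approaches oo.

This has the form ∞ − ∞. Multiply and divide by the conjugate √(m^2 + 8*m - 2) + m.
That gives (8m - 2) / (√(m^2 + 8*m - 2) + m).
Divide numerator and denominator by m: the limit is 8/(2·1) = 4.

4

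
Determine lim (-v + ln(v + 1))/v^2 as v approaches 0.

Direct substitution gives 0/0.
Apply L'Hôpital: lim (-1 + 1/(v + 1))/(2*v), still 0/0.
After 2 applications of L'Hôpital's rule the quotient is (-1/(v + 1)^2)/(2); substituting v = 0 gives -1/2.

-1/2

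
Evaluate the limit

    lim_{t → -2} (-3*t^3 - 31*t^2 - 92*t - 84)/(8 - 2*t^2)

At t = -2 both the top and bottom vanish — a removable singularity. Factoring out (t + 2) from each leaves (-3*t^2 - 25*t - 42)/(4 - 2*t), which at t = -2 equals -1/2.

-1/2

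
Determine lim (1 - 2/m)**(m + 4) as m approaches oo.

The base → 1 and the exponent → ∞: a 1^∞ form.
Take logarithms: (m + 4)·ln(1 - 2/m). Since ln(1+u) ~ u for small u, this behaves like (m)·(-2/m) → -2.
So the limit is e^(-2).

e^(-2)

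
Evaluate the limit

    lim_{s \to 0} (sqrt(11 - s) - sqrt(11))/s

-√(11)/22

Substitution gives 0/0. Multiply numerator and denominator by the conjugate √(11 - s) + √11.
The numerator becomes (11 - s) − 11 = -s, so the expression simplifies to -1/(√(11 - s) + √11).
Letting s → 0 gives -1/(2√11) = -√(11)/22.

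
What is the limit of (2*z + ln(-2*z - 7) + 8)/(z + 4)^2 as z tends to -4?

Direct substitution gives 0/0.
Apply L'Hôpital: lim (2 - 2/(-2*z - 7))/(2*z + 8), still 0/0.
After 2 applications of L'Hôpital's rule the quotient is (-4/(-2*z - 7)^2)/(2); substituting z = -4 gives -2.

-2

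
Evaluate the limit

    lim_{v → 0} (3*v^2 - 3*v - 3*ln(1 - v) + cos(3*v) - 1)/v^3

1

Substitution gives 0/0; apply L'Hôpital's rule 3 times.
After differentiating numerator and denominator 3 times the quotient is (27*sin(3*v) - 6/(v - 1)^3)/(6); at v = 0 this is 1.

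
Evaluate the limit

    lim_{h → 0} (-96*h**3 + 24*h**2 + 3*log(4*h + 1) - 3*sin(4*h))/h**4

Substitution gives 0/0; apply L'Hôpital's rule 4 times.
After differentiating numerator and denominator 4 times the quotient is (-768*sin(4*h) - 4608/(4*h + 1)^4)/(24); at h = 0 this is -192.

-192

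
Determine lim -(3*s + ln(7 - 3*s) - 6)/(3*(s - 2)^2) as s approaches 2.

Direct substitution gives 0/0.
Apply L'Hôpital: lim (3 - 3/(7 - 3*s))/(12 - 6*s), still 0/0.
After 2 applications of L'Hôpital's rule the quotient is (-9/(7 - 3*s)^2)/(-6); substituting s = 2 gives 3/2.

3/2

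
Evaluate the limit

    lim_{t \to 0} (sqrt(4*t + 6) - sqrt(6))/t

√(6)/3

Substitution gives 0/0. Multiply numerator and denominator by the conjugate √(6 + 4t) + √6.
The numerator becomes (6 + 4t) − 6 = 4t, so the expression simplifies to 4/(√(6 + 4t) + √6).
Letting t → 0 gives 4/(2√6) = √(6)/3.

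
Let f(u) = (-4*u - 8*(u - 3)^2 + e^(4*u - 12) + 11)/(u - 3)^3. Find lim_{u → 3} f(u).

32/3

Direct substitution gives 0/0.
Apply L'Hôpital: lim (-16*u + 4*e^(4*u - 12) + 44)/(3*(u - 3)^2), still 0/0.
Apply L'Hôpital: lim (16*e^(4*u - 12) - 16)/(6*u - 18), still 0/0.
After 3 applications of L'Hôpital's rule the quotient is (64*e^(4*u - 12))/(6); substituting u = 3 gives 32/3.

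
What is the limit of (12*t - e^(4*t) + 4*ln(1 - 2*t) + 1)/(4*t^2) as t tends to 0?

-4

Substitution gives 0/0; apply L'Hôpital's rule 2 times.
After differentiating numerator and denominator 2 times the quotient is (-16*e^(4*t) - 16/(2*t - 1)^2)/(8); at t = 0 this is -4.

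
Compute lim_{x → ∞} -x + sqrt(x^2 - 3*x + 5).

-3/2

This has the form ∞ − ∞. Multiply and divide by the conjugate √(x^2 - 3*x + 5) + x.
That gives (-3x + 5) / (√(x^2 - 3*x + 5) + x).
Divide numerator and denominator by x: the limit is -3/(2·1) = -3/2.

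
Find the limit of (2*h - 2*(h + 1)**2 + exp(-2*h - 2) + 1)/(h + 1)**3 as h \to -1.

-4/3

Direct substitution gives 0/0.
Apply L'Hôpital: lim (-4*h - 2*e^(-2*h - 2) - 2)/(3*(h + 1)^2), still 0/0.
Apply L'Hôpital: lim (4*e^(-2*h - 2) - 4)/(6*h + 6), still 0/0.
After 3 applications of L'Hôpital's rule the quotient is (-8*e^(-2*h - 2))/(6); substituting h = -1 gives -4/3.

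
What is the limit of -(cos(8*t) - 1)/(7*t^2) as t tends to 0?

32/7

Direct substitution gives 0/0.
Apply L'Hôpital: lim (-8*sin(8*t))/(-14*t), still 0/0.
After 2 applications of L'Hôpital's rule the quotient is (-64*cos(8*t))/(-14); substituting t = 0 gives 32/7.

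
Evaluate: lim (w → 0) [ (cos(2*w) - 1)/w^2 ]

Direct substitution gives 0/0.
Apply L'Hôpital: lim (-2*sin(2*w))/(2*w), still 0/0.
After 2 applications of L'Hôpital's rule the quotient is (-4*cos(2*w))/(2); substituting w = 0 gives -2.

-2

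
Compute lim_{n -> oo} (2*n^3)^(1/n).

1

Base → ∞ and exponent → 0: an ∞^0 form.
Take logs: (1/n)·ln(2·n^3) = (ln 2 + 3·ln n)/n → 0.
So the limit is e^0 = 1.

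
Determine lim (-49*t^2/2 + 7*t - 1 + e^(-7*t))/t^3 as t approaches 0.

-343/6

Direct substitution gives 0/0.
Apply L'Hôpital: lim (-49*t + 7 - 7*e^(-7*t))/(3*t^2), still 0/0.
Apply L'Hôpital: lim (-49 + 49*e^(-7*t))/(6*t), still 0/0.
After 3 applications of L'Hôpital's rule the quotient is (-343*e^(-7*t))/(6); substituting t = 0 gives -343/6.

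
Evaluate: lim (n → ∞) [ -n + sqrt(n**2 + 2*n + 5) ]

An ∞ − ∞ form. Rationalising with the conjugate, the difference becomes (2n + 5) / (√(n^2 + 2*n + 5) + n).
For large n the denominator behaves like 2·n, so the quotient tends to 2/2 = 1.

1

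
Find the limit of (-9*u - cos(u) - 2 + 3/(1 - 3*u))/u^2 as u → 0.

Substitution gives 0/0; apply L'Hôpital's rule 2 times.
After differentiating numerator and denominator 2 times the quotient is (cos(u) - 54/(3*u - 1)^3)/(2); at u = 0 this is 55/2.

55/2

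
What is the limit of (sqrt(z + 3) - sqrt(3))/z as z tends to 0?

√(3)/6

Substitution gives 0/0. Multiply numerator and denominator by the conjugate √(3 + z) + √3.
The numerator becomes (3 + z) − 3 = z, so the expression simplifies to 1/(√(3 + z) + √3).
Letting z → 0 gives 1/(2√3) = √(3)/6.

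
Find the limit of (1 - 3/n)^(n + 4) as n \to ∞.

Let L be the limit and take ln: ln L = lim (n + 4)·ln(1 - 3/n) = lim (n + 4)·(-3/n + O(1/n²)) = -3.
Hence L = e^(-3).

e^(-3)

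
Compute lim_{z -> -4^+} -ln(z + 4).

∞

As z → -4⁺, z + 4 → 0⁺ and ln(z + 4) → −∞.
Multiplying by -1 gives ∞.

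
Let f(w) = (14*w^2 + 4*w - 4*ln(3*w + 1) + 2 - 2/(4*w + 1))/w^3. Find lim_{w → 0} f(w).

92

Substitution gives 0/0; apply L'Hôpital's rule 3 times.
After differentiating numerator and denominator 3 times the quotient is (768/(4*w + 1)^4 - 216/(3*w + 1)^3)/(6); at w = 0 this is 92.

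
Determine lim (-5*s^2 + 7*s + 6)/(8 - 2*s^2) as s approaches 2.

13/8

At s = 2 both the top and bottom vanish — a removable singularity. Factoring out (s - 2) from each leaves (-5*s - 3)/(-2*s - 4), which at s = 2 equals 13/8.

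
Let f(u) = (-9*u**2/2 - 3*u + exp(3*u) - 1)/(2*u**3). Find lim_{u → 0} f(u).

Direct substitution gives 0/0.
Apply L'Hôpital: lim (-9*u + 3*e^(3*u) - 3)/(6*u^2), still 0/0.
Apply L'Hôpital: lim (9*e^(3*u) - 9)/(12*u), still 0/0.
After 3 applications of L'Hôpital's rule the quotient is (27*e^(3*u))/(12); substituting u = 0 gives 9/4.

9/4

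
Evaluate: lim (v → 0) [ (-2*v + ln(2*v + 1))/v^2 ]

Direct substitution gives 0/0.
Apply L'Hôpital: lim (-2 + 2/(2*v + 1))/(2*v), still 0/0.
After 2 applications of L'Hôpital's rule the quotient is (-4/(2*v + 1)^2)/(2); substituting v = 0 gives -2.

-2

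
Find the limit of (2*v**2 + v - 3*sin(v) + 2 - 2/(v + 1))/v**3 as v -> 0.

Substitution gives 0/0; apply L'Hôpital's rule 3 times.
After differentiating numerator and denominator 3 times the quotient is (3*cos(v) + 12/(v + 1)^4)/(6); at v = 0 this is 5/2.

5/2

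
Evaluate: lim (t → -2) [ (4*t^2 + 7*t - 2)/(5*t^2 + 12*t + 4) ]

Direct substitution gives 0/0, so factor. Both numerator and denominator have (t + 2) as a factor.
After cancelling, the expression reduces to (4*t - 1)/(5*t + 2).
Substituting t = -2 gives 9/8.

9/8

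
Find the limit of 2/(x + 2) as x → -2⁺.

As x → -2⁺, (x + 2) → 0⁺, so (x + 2)^1 → 0⁺ and 2/(x + 2)^1 → ∞.

∞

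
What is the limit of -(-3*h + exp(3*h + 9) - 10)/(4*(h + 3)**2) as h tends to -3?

-9/8

Direct substitution gives 0/0.
Apply L'Hôpital: lim (3*e^(3*h + 9) - 3)/(-8*h - 24), still 0/0.
After 2 applications of L'Hôpital's rule the quotient is (9*e^(3*h + 9))/(-8); substituting h = -3 gives -9/8.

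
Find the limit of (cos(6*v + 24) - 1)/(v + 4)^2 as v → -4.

-18

Direct substitution gives 0/0.
Apply L'Hôpital: lim (-6*sin(6*v + 24))/(2*v + 8), still 0/0.
After 2 applications of L'Hôpital's rule the quotient is (-36*cos(6*v + 24))/(2); substituting v = -4 gives -18.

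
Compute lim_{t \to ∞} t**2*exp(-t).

Write as t^2/e^{1t}, an ∞/∞ form.
Exponential growth dominates any polynomial, so repeated L'Hôpital (or the standard result) gives 0.

0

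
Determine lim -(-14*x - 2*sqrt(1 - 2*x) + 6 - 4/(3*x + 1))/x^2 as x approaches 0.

35

Substitution gives 0/0; apply L'Hôpital's rule 2 times.
After differentiating numerator and denominator 2 times the quotient is (-72/(3*x + 1)^3 + 2/(1 - 2*x)^(3/2))/(-2); at x = 0 this is 35.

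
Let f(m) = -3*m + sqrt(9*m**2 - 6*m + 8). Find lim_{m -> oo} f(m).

This has the form ∞ − ∞. Multiply and divide by the conjugate √(9*m^2 - 6*m + 8) + 3m.
That gives (-6m + 8) / (√(9*m^2 - 6*m + 8) + 3m).
Divide numerator and denominator by m: the limit is -6/(2·3) = -1.

-1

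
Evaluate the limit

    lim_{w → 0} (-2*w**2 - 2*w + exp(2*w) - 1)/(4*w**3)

1/3

Direct substitution gives 0/0.
Apply L'Hôpital: lim (-4*w + 2*e^(2*w) - 2)/(12*w^2), still 0/0.
Apply L'Hôpital: lim (4*e^(2*w) - 4)/(24*w), still 0/0.
After 3 applications of L'Hôpital's rule the quotient is (8*e^(2*w))/(24); substituting w = 0 gives 1/3.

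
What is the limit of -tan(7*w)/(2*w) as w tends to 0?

-7/2

Substitution gives 0/0.
Since tan(u)/u → 1 as u → 0, tan(7w)/(7w) → 1 and the limit is 7/(-2) = -7/2.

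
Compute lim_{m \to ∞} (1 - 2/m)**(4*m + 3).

e^(-8)

The base → 1 and the exponent → ∞: a 1^∞ form.
Take logarithms: (4m + 3)·ln(1 - 2/m). Since ln(1+u) ~ u for small u, this behaves like (4m)·(-2/m) → -8.
So the limit is e^(-8).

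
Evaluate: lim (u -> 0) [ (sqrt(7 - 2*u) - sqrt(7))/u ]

Substitution gives 0/0. Multiply numerator and denominator by the conjugate √(7 - 2u) + √7.
The numerator becomes (7 - 2u) − 7 = -2u, so the expression simplifies to -2/(√(7 - 2u) + √7).
Letting u → 0 gives -2/(2√7) = -√(7)/7.

-√(7)/7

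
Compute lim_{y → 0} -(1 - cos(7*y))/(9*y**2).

Substitution gives 0/0.
Use (1 − cos u)/u² → 1/2 with u = 7y: the limit is 7²/(2·(-9)) = -49/18.

-49/18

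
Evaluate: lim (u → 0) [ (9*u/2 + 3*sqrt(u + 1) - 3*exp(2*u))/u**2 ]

Substitution gives 0/0 (the numerator vanishes to order 2).
Expand each term to order u^2: the coefficient of u^2 in -3·e^(2u) is -6 and in 3·√(1 + u) is -3/8.
Lower-order terms cancel with the polynomial part, so the numerator is (-51/8)·u^2 + o(u^2), and the limit is (-51/8)/(1) = -51/8.

-51/8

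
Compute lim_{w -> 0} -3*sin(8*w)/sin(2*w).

Substitution gives 0/0.
Divide numerator and denominator by w: sin(8w)/w → 8 and sin(2w)/w → 2, so the limit is -3·8/2 = -12.

-12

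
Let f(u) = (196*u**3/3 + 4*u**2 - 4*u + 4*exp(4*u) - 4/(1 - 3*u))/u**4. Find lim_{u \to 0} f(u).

Substitution gives 0/0 (the numerator vanishes to order 4).
Expand each term to order u^4: the coefficient of u^4 in 4·e^(4u) is 128/3 and in -4·1/(1 - 3u) is -324.
Lower-order terms cancel with the polynomial part, so the numerator is (-844/3)·u^4 + o(u^4), and the limit is (-844/3)/(1) = -844/3.

-844/3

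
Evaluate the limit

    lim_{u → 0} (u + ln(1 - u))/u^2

Direct substitution gives 0/0.
Apply L'Hôpital: lim (1 - 1/(1 - u))/(2*u), still 0/0.
After 2 applications of L'Hôpital's rule the quotient is (-1/(1 - u)^2)/(2); substituting u = 0 gives -1/2.

-1/2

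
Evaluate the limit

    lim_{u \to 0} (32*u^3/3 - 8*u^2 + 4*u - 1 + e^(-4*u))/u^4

Direct substitution gives 0/0.
Apply L'Hôpital: lim (32*u^2 - 16*u + 4 - 4*e^(-4*u))/(4*u^3), still 0/0.
Apply L'Hôpital: lim (64*u - 16 + 16*e^(-4*u))/(12*u^2), still 0/0.
Apply L'Hôpital: lim (64 - 64*e^(-4*u))/(24*u), still 0/0.
After 4 applications of L'Hôpital's rule the quotient is (256*e^(-4*u))/(24); substituting u = 0 gives 32/3.

32/3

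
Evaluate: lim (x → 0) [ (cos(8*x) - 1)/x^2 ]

-32

Direct substitution gives 0/0.
Apply L'Hôpital: lim (-8*sin(8*x))/(2*x), still 0/0.
After 2 applications of L'Hôpital's rule the quotient is (-64*cos(8*x))/(2); substituting x = 0 gives -32.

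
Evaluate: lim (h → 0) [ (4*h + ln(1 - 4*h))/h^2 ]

Direct substitution gives 0/0.
Apply L'Hôpital: lim (4 - 4/(1 - 4*h))/(2*h), still 0/0.
After 2 applications of L'Hôpital's rule the quotient is (-16/(1 - 4*h)^2)/(2); substituting h = 0 gives -8.

-8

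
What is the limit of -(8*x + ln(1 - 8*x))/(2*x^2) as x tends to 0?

16

Direct substitution gives 0/0.
Apply L'Hôpital: lim (8 - 8/(1 - 8*x))/(-4*x), still 0/0.
After 2 applications of L'Hôpital's rule the quotient is (-64/(1 - 8*x)^2)/(-4); substituting x = 0 gives 16.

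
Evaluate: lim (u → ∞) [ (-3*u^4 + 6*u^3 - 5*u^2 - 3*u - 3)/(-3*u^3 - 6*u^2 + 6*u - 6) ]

∞

The numerator has higher degree (4 > 3); the quotient behaves like (-3/(-3))·u^1 for large |u|.
As u → +∞ this diverges to ∞.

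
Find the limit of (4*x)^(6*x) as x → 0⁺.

1

Base → 0⁺ and exponent → 0⁺: a 0^0 form.
Take logs: 6x·ln(4x). This is 0·(−∞); rewriting as ln(4x)/(1/(6x)) and applying L'Hôpital gives 0.
Hence the limit is e^0 = 1.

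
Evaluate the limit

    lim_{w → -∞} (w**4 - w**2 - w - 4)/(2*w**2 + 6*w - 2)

∞

The numerator has higher degree (4 > 2); the quotient behaves like (1/(2))·w^2 for large |w|.
As w → −∞ this diverges to ∞.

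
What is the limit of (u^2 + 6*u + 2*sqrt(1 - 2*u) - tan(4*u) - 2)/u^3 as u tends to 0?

-67/3

Substitution gives 0/0; apply L'Hôpital's rule 3 times.
After differentiating numerator and denominator 3 times the quotient is (-256*tan(4*u)^2/cos(4*u)^2 - 128/cos(4*u)^4 - 6/(1 - 2*u)^(5/2))/(6); at u = 0 this is -67/3.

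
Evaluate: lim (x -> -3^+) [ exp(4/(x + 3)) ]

∞

As x → -3⁺, 4/(x + 3) → +∞, so e^(4/(x + 3)) → ∞.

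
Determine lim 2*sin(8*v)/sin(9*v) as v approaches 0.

Substitution gives 0/0.
Divide numerator and denominator by v: sin(8v)/v → 8 and sin(9v)/v → 9, so the limit is 2·8/9 = 16/9.

16/9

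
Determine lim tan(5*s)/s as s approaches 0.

5

Substitution gives 0/0.
Since tan(u)/u → 1 as u → 0, tan(5s)/(5s) → 1 and the limit is 5.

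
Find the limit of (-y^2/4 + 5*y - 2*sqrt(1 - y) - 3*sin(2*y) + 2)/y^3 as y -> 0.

Substitution gives 0/0; apply L'Hôpital's rule 3 times.
After differentiating numerator and denominator 3 times the quotient is (24*cos(2*y) + 3/(4*(1 - y)^(5/2)))/(6); at y = 0 this is 33/8.

33/8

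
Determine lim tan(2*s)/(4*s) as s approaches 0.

Substitution gives 0/0.
Since tan(u)/u → 1 as u → 0, tan(2s)/(2s) → 1 and the limit is 2/4 = 1/2.

1/2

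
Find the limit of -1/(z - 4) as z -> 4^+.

-∞

As z → 4⁺, (z - 4) → 0⁺, so (z - 4)^1 → 0⁺ and -1/(z - 4)^1 → -∞.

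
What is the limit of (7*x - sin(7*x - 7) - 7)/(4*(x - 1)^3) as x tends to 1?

Direct substitution gives 0/0.
Apply L'Hôpital: lim (7 - 7*cos(7*x - 7))/(12*(x - 1)^2), still 0/0.
Apply L'Hôpital: lim (49*sin(7*x - 7))/(24*x - 24), still 0/0.
After 3 applications of L'Hôpital's rule the quotient is (343*cos(7*x - 7))/(24); substituting x = 1 gives 343/24.

343/24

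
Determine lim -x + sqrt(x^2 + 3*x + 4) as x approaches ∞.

3/2

This has the form ∞ − ∞. Multiply and divide by the conjugate √(x^2 + 3*x + 4) + x.
That gives (3x + 4) / (√(x^2 + 3*x + 4) + x).
Divide numerator and denominator by x: the limit is 3/(2·1) = 3/2.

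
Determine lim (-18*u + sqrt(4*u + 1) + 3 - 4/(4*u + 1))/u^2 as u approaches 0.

Substitution gives 0/0; apply L'Hôpital's rule 2 times.
After differentiating numerator and denominator 2 times the quotient is (-128/(4*u + 1)^3 - 4/(4*u + 1)^(3/2))/(2); at u = 0 this is -66.

-66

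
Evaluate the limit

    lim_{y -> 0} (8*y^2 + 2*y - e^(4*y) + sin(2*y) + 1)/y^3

Substitution gives 0/0 (the numerator vanishes to order 3).
Expand each term to order y^3: the coefficient of y^3 in −e^(4y) is -32/3 and in sin(2y) is -4/3.
Lower-order terms cancel with the polynomial part, so the numerator is (-12)·y^3 + o(y^3), and the limit is (-12)/(1) = -12.

-12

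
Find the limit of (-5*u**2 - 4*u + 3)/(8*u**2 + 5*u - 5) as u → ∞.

Numerator and denominator both have degree 2.
Dividing every term by u^2, all lower-order terms vanish and the limit is the ratio of leading coefficients, -5/(8) = -5/8.

-5/8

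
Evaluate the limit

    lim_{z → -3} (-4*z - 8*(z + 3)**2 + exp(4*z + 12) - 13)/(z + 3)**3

32/3

Direct substitution gives 0/0.
Apply L'Hôpital: lim (-16*z + 4*e^(4*z + 12) - 52)/(3*(z + 3)^2), still 0/0.
Apply L'Hôpital: lim (16*e^(4*z + 12) - 16)/(6*z + 18), still 0/0.
After 3 applications of L'Hôpital's rule the quotient is (64*e^(4*z + 12))/(6); substituting z = -3 gives 32/3.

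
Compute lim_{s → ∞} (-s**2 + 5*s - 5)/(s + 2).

-∞

The numerator has higher degree (2 > 1); the quotient behaves like (-1/(1))·s^1 for large |s|.
As s → +∞ this diverges to -∞.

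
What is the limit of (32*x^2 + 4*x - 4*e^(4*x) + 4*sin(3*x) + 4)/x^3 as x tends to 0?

Substitution gives 0/0 (the numerator vanishes to order 3).
Expand each term to order x^3: the coefficient of x^3 in -4·e^(4x) is -128/3 and in 4·sin(3x) is -18.
Lower-order terms cancel with the polynomial part, so the numerator is (-182/3)·x^3 + o(x^3), and the limit is (-182/3)/(1) = -182/3.

-182/3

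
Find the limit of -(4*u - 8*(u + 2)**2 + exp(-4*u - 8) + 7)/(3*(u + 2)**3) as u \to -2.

32/9

Direct substitution gives 0/0.
Apply L'Hôpital: lim (-16*u - 4*e^(-4*u - 8) - 28)/(-9*(u + 2)^2), still 0/0.
Apply L'Hôpital: lim (16*e^(-4*u - 8) - 16)/(-18*u - 36), still 0/0.
After 3 applications of L'Hôpital's rule the quotient is (-64*e^(-4*u - 8))/(-18); substituting u = -2 gives 32/9.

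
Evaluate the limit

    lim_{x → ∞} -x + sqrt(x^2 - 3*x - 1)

-3/2

An ∞ − ∞ form. Rationalising with the conjugate, the difference becomes (-3x - 1) / (√(x^2 - 3*x - 1) + x).
For large x the denominator behaves like 2·x, so the quotient tends to -3/2 = -3/2.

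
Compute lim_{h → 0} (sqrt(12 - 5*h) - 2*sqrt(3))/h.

A 0/0 form; rationalise with √(12 - 5h) + √12. This collapses the numerator to -5h, leaving -5/(√(12 - 5h) + √12) → -5/(2√12) = -5*√(3)/12.

-5*√(3)/12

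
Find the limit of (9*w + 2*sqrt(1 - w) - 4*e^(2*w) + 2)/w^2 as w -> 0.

-33/4

Substitution gives 0/0 (the numerator vanishes to order 2).
Expand each term to order w^2: the coefficient of w^2 in 2·√(1 - w) is -1/4 and in -4·e^(2w) is -8.
Lower-order terms cancel with the polynomial part, so the numerator is (-33/4)·w^2 + o(w^2), and the limit is (-33/4)/(1) = -33/4.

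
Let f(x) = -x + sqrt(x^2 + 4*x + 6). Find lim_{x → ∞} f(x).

This has the form ∞ − ∞. Multiply and divide by the conjugate √(x^2 + 4*x + 6) + x.
That gives (4x + 6) / (√(x^2 + 4*x + 6) + x).
Divide numerator and denominator by x: the limit is 4/(2·1) = 2.

2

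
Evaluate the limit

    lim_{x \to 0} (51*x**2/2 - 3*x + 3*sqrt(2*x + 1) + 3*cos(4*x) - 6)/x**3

Substitution gives 0/0 (the numerator vanishes to order 3).
Expand each term to order x^3: the coefficient of x^3 in 3·cos(4x) is 0 and in 3·√(1 + 2x) is 3/2.
Lower-order terms cancel with the polynomial part, so the numerator is (3/2)·x^3 + o(x^3), and the limit is (3/2)/(1) = 3/2.

3/2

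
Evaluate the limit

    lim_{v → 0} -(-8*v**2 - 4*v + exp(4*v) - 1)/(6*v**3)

-16/9

Direct substitution gives 0/0.
Apply L'Hôpital: lim (-16*v + 4*e^(4*v) - 4)/(-18*v^2), still 0/0.
Apply L'Hôpital: lim (16*e^(4*v) - 16)/(-36*v), still 0/0.
After 3 applications of L'Hôpital's rule the quotient is (64*e^(4*v))/(-36); substituting v = 0 gives -16/9.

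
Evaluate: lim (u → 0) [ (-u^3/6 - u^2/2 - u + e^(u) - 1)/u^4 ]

Direct substitution gives 0/0.
Apply L'Hôpital: lim (-u^2/2 - u + e^(u) - 1)/(4*u^3), still 0/0.
Apply L'Hôpital: lim (-u + e^(u) - 1)/(12*u^2), still 0/0.
Apply L'Hôpital: lim (e^(u) - 1)/(24*u), still 0/0.
After 4 applications of L'Hôpital's rule the quotient is (e^(u))/(24); substituting u = 0 gives 1/24.

1/24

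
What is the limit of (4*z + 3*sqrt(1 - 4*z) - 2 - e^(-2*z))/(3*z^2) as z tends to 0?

Substitution gives 0/0; apply L'Hôpital's rule 2 times.
After differentiating numerator and denominator 2 times the quotient is (-4*e^(-2*z) - 12/(1 - 4*z)^(3/2))/(6); at z = 0 this is -8/3.

-8/3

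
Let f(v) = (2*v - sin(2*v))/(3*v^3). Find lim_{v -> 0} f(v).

Direct substitution gives 0/0.
Apply L'Hôpital: lim (2 - 2*cos(2*v))/(9*v^2), still 0/0.
Apply L'Hôpital: lim (4*sin(2*v))/(18*v), still 0/0.
After 3 applications of L'Hôpital's rule the quotient is (8*cos(2*v))/(18); substituting v = 0 gives 4/9.

4/9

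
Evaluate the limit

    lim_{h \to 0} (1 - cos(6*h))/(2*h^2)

Substitution gives 0/0.
Use (1 − cos u)/u² → 1/2 with u = 6h: the limit is 6²/(2·2) = 9.

9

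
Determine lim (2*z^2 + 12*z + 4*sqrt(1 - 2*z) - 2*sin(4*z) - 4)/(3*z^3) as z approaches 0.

58/9

Substitution gives 0/0; apply L'Hôpital's rule 3 times.
After differentiating numerator and denominator 3 times the quotient is (128*cos(4*z) - 12/(1 - 2*z)^(5/2))/(18); at z = 0 this is 58/9.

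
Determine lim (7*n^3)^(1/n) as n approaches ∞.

Base → ∞ and exponent → 0: an ∞^0 form.
Take logs: (1/n)·ln(7·n^3) = (ln 7 + 3·ln n)/n → 0.
So the limit is e^0 = 1.

1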